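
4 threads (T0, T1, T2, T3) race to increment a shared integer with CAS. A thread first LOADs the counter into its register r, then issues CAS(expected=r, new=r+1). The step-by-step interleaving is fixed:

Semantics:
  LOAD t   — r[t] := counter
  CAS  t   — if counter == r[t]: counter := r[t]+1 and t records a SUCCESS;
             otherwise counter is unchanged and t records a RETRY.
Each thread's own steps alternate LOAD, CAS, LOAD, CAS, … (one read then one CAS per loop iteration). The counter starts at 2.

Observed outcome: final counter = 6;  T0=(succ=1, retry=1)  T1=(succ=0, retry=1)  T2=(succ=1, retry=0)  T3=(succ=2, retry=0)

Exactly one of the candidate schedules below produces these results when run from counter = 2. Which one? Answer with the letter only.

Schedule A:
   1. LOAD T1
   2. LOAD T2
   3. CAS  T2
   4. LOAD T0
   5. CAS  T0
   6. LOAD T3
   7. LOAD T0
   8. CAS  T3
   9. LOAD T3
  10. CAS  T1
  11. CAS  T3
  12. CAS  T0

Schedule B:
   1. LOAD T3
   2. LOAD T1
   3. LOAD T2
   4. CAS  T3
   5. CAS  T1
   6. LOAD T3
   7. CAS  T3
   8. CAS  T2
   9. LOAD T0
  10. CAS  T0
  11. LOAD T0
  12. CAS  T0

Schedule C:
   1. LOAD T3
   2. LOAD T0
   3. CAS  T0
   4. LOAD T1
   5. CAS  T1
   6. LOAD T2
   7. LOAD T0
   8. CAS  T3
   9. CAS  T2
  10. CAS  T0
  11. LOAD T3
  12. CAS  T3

Simulating candidate A:
   1) LOAD T1:  M=2  r_T1=2
   2) LOAD T2:  M=2  r_T2=2
   3) CAS  T2:  M=3  r_T2=2 ✓
   4) LOAD T0:  M=3  r_T0=3
   5) CAS  T0:  M=4  r_T0=3 ✓
   6) LOAD T3:  M=4  r_T3=4
   7) LOAD T0:  M=4  r_T0=4
   8) CAS  T3:  M=5  r_T3=4 ✓
   9) LOAD T3:  M=5  r_T3=5
  10) CAS  T1:  M=5  r_T1=2 ✗
  11) CAS  T3:  M=6  r_T3=5 ✓
  12) CAS  T0:  M=6  r_T0=4 ✗

A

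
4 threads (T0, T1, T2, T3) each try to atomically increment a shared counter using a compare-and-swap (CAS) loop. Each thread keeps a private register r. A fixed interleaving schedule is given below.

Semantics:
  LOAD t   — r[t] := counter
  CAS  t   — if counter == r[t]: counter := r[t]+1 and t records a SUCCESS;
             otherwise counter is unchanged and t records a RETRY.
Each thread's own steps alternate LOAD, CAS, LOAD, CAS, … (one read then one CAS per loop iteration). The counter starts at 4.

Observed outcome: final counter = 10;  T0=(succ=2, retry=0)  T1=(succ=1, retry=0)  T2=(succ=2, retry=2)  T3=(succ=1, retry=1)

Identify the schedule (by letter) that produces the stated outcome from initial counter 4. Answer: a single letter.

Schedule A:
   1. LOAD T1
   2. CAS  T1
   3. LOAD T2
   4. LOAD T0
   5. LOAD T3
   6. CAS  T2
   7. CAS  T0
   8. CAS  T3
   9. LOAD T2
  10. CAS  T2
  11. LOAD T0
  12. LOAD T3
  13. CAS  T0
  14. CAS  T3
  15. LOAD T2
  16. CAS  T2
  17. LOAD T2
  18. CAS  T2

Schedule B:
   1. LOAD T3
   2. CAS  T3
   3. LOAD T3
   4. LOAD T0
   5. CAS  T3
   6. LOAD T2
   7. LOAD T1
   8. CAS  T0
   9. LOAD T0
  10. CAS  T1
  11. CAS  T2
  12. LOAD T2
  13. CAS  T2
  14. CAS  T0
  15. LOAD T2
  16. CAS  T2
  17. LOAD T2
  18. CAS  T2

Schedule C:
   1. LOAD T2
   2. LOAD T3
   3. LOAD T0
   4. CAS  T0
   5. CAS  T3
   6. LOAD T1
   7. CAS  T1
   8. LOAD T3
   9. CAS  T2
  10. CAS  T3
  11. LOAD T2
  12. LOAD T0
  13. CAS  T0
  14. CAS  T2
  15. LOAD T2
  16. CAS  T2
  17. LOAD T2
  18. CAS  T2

C

Run C:
   1) LOAD T2:  M=4  r_T2=4
   2) LOAD T3:  M=4  r_T3=4
   3) LOAD T0:  M=4  r_T0=4
   4) CAS  T0:  M=5  r_T0=4 ✓
   5) CAS  T3:  M=5  r_T3=4 ✗
   6) LOAD T1:  M=5  r_T1=5
   7) CAS  T1:  M=6  r_T1=5 ✓
   8) LOAD T3:  M=6  r_T3=6
   9) CAS  T2:  M=6  r_T2=4 ✗
  10) CAS  T3:  M=7  r_T3=6 ✓
  11) LOAD T2:  M=7  r_T2=7
  12) LOAD T0:  M=7  r_T0=7
  13) CAS  T0:  M=8  r_T0=7 ✓
  14) CAS  T2:  M=8  r_T2=7 ✗
  15) LOAD T2:  M=8  r_T2=8
  16) CAS  T2:  M=9  r_T2=8 ✓
  17) LOAD T2:  M=9  r_T2=9
  18) CAS  T2:  M=10  r_T2=9 ✓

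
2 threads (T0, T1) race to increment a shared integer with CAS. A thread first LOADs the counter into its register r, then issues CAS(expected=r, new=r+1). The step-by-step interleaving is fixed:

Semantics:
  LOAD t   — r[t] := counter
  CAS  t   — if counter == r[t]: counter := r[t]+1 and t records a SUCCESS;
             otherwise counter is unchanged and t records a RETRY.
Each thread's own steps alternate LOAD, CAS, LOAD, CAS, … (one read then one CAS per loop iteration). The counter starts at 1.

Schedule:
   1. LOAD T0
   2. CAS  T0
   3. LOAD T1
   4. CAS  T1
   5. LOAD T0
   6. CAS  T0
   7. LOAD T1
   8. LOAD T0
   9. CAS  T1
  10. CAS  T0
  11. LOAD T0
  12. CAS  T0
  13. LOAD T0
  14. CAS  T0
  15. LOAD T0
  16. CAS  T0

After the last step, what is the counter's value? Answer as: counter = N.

counter = 8

#1 T0 reads 1
#2 T0 CAS(1→2) writes; counter now 2
#3 T1 reads 2
#4 T1 CAS(2→3) writes; counter now 3
#5 T0 reads 3
#6 T0 CAS(3→4) writes; counter now 4
#7 T1 reads 4
#8 T0 reads 4
#9 T1 CAS(4→5) writes; counter now 5
#10 T0 CAS(4→5) fails; counter now 5
#11 T0 reads 5
#12 T0 CAS(5→6) writes; counter now 6
#13 T0 reads 6
#14 T0 CAS(6→7) writes; counter now 7
#15 T0 reads 7
#16 T0 CAS(7→8) writes; counter now 8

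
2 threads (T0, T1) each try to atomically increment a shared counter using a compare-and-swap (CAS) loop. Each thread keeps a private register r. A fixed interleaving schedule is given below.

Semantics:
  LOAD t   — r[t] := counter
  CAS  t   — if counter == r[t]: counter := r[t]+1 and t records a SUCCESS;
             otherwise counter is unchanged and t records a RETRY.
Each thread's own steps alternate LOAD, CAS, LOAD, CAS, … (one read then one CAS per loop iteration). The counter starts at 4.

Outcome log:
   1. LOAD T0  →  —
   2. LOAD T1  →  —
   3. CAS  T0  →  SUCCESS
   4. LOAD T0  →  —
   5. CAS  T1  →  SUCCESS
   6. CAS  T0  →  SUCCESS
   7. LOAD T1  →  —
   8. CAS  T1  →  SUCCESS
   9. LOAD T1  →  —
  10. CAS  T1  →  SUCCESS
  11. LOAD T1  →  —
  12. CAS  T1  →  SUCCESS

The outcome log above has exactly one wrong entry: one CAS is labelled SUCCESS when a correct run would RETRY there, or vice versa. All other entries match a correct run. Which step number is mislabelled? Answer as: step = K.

Re-executing:
[1] T0.load  rd  (counter 4, T0.r 4)
[2] T1.load  rd  (counter 4, T1.r 4)
[3] T0.cas  hit  (counter 5, T0.r 4)
[4] T0.load  rd  (counter 5, T0.r 5)
[5] T1.cas  miss  (counter 5, T1.r 4)
[6] T0.cas  hit  (counter 6, T0.r 5)
[7] T1.load  rd  (counter 6, T1.r 6)
[8] T1.cas  hit  (counter 7, T1.r 6)
[9] T1.load  rd  (counter 7, T1.r 7)
[10] T1.cas  hit  (counter 8, T1.r 7)
[11] T1.load  rd  (counter 8, T1.r 8)
[12] T1.cas  hit  (counter 9, T1.r 8)
Log disagrees first at step 5.

step = 5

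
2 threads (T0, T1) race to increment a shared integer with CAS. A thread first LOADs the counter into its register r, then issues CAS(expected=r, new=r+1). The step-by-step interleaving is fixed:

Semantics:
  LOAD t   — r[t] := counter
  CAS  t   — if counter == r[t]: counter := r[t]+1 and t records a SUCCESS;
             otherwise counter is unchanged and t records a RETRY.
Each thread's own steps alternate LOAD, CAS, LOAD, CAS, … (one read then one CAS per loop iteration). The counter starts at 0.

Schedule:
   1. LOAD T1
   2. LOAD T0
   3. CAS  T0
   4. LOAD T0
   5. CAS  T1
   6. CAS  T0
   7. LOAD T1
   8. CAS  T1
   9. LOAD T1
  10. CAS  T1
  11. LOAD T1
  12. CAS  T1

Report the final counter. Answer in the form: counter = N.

counter = 5

1. LOAD T1 → mem=0 r[T1]=0 [LOAD]
2. LOAD T0 → mem=0 r[T0]=0 [LOAD]
3. CAS T0 → mem=1 r[T0]=0 [OK]
4. LOAD T0 → mem=1 r[T0]=1 [LOAD]
5. CAS T1 → mem=1 r[T1]=0 [RETRY]
6. CAS T0 → mem=2 r[T0]=1 [OK]
7. LOAD T1 → mem=2 r[T1]=2 [LOAD]
8. CAS T1 → mem=3 r[T1]=2 [OK]
9. LOAD T1 → mem=3 r[T1]=3 [LOAD]
10. CAS T1 → mem=4 r[T1]=3 [OK]
11. LOAD T1 → mem=4 r[T1]=4 [LOAD]
12. CAS T1 → mem=5 r[T1]=4 [OK]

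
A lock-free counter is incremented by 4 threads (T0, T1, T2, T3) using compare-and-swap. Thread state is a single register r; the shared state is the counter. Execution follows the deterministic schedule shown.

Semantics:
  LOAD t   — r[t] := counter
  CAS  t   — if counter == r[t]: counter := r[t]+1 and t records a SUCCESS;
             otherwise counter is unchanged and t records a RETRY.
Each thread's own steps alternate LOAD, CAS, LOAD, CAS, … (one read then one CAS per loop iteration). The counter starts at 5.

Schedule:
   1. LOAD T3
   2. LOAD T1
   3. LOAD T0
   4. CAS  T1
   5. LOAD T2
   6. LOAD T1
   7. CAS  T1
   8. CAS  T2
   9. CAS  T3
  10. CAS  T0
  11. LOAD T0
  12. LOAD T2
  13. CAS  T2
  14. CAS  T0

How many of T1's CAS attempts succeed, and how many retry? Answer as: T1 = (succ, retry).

T1 = (2, 0)

step 1: T3 LOAD ⇒ load; ctr=5 reg=5
step 2: T1 LOAD ⇒ load; ctr=5 reg=5
step 3: T0 LOAD ⇒ load; ctr=5 reg=5
step 4: T1 CAS ⇒ ok; ctr=6 reg=5
step 5: T2 LOAD ⇒ load; ctr=6 reg=6
step 6: T1 LOAD ⇒ load; ctr=6 reg=6
step 7: T1 CAS ⇒ ok; ctr=7 reg=6
step 8: T2 CAS ⇒ retry; ctr=7 reg=6
step 9: T3 CAS ⇒ retry; ctr=7 reg=5
step 10: T0 CAS ⇒ retry; ctr=7 reg=5
step 11: T0 LOAD ⇒ load; ctr=7 reg=7
step 12: T2 LOAD ⇒ load; ctr=7 reg=7
step 13: T2 CAS ⇒ ok; ctr=8 reg=7
step 14: T0 CAS ⇒ retry; ctr=8 reg=7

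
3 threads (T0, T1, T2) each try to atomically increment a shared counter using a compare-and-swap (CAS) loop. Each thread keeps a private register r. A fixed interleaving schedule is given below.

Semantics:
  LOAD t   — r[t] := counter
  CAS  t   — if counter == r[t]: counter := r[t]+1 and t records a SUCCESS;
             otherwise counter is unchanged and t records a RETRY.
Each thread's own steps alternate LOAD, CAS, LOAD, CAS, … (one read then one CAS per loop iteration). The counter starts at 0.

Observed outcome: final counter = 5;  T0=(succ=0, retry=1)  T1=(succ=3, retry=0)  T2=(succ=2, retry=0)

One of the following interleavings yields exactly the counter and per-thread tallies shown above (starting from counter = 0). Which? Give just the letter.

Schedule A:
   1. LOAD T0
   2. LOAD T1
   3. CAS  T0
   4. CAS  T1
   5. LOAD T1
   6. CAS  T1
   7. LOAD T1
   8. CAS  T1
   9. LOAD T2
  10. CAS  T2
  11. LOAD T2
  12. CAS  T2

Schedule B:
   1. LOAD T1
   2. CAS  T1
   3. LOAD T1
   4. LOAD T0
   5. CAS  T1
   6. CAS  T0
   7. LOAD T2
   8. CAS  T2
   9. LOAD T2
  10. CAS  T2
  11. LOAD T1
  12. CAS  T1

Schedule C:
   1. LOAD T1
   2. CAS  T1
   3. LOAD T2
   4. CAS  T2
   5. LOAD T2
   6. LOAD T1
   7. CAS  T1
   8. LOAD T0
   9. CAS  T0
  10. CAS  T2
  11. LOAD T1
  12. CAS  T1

Simulating candidate B:
   1) LOAD T1:  M=0  r_T1=0
   2) CAS  T1:  M=1  r_T1=0 ✓
   3) LOAD T1:  M=1  r_T1=1
   4) LOAD T0:  M=1  r_T0=1
   5) CAS  T1:  M=2  r_T1=1 ✓
   6) CAS  T0:  M=2  r_T0=1 ✗
   7) LOAD T2:  M=2  r_T2=2
   8) CAS  T2:  M=3  r_T2=2 ✓
   9) LOAD T2:  M=3  r_T2=3
  10) CAS  T2:  M=4  r_T2=3 ✓
  11) LOAD T1:  M=4  r_T1=4
  12) CAS  T1:  M=5  r_T1=4 ✓

B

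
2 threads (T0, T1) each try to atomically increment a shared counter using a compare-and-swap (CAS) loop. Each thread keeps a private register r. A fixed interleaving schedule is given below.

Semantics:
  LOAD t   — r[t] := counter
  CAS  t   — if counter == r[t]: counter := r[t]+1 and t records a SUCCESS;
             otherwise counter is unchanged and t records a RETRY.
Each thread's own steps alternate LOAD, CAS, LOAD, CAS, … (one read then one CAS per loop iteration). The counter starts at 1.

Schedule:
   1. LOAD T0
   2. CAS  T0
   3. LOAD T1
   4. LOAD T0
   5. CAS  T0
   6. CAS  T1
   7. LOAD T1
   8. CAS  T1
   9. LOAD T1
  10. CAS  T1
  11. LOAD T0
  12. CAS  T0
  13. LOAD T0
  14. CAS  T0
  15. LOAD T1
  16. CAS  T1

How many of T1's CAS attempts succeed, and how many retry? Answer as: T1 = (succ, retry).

1. LOAD T0 → mem=1 r[T0]=1 [LOAD]
2. CAS T0 → mem=2 r[T0]=1 [OK]
3. LOAD T1 → mem=2 r[T1]=2 [LOAD]
4. LOAD T0 → mem=2 r[T0]=2 [LOAD]
5. CAS T0 → mem=3 r[T0]=2 [OK]
6. CAS T1 → mem=3 r[T1]=2 [RETRY]
7. LOAD T1 → mem=3 r[T1]=3 [LOAD]
8. CAS T1 → mem=4 r[T1]=3 [OK]
9. LOAD T1 → mem=4 r[T1]=4 [LOAD]
10. CAS T1 → mem=5 r[T1]=4 [OK]
11. LOAD T0 → mem=5 r[T0]=5 [LOAD]
12. CAS T0 → mem=6 r[T0]=5 [OK]
13. LOAD T0 → mem=6 r[T0]=6 [LOAD]
14. CAS T0 → mem=7 r[T0]=6 [OK]
15. LOAD T1 → mem=7 r[T1]=7 [LOAD]
16. CAS T1 → mem=8 r[T1]=7 [OK]

T1 = (3, 1)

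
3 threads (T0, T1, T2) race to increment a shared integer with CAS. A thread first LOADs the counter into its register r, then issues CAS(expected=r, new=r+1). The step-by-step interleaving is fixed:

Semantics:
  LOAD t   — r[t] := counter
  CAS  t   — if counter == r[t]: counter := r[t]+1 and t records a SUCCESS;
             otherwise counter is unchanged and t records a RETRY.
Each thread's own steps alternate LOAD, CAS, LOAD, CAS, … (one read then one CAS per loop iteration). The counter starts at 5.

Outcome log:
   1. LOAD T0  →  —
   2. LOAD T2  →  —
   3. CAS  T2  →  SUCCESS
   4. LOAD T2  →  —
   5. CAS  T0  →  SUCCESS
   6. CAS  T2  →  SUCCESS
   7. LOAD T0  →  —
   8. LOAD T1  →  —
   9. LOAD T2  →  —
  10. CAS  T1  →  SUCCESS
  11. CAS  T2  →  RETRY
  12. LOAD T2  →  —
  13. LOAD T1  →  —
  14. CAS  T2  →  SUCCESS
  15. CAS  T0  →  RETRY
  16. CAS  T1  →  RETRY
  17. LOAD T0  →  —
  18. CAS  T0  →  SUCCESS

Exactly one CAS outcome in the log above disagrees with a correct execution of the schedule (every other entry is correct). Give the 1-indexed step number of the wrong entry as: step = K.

Re-executing:
1. LOAD T0 → mem=5 r[T0]=5 [LOAD]
2. LOAD T2 → mem=5 r[T2]=5 [LOAD]
3. CAS T2 → mem=6 r[T2]=5 [OK]
4. LOAD T2 → mem=6 r[T2]=6 [LOAD]
5. CAS T0 → mem=6 r[T0]=5 [RETRY]
6. CAS T2 → mem=7 r[T2]=6 [OK]
7. LOAD T0 → mem=7 r[T0]=7 [LOAD]
8. LOAD T1 → mem=7 r[T1]=7 [LOAD]
9. LOAD T2 → mem=7 r[T2]=7 [LOAD]
10. CAS T1 → mem=8 r[T1]=7 [OK]
11. CAS T2 → mem=8 r[T2]=7 [RETRY]
12. LOAD T2 → mem=8 r[T2]=8 [LOAD]
13. LOAD T1 → mem=8 r[T1]=8 [LOAD]
14. CAS T2 → mem=9 r[T2]=8 [OK]
15. CAS T0 → mem=9 r[T0]=7 [RETRY]
16. CAS T1 → mem=9 r[T1]=8 [RETRY]
17. LOAD T0 → mem=9 r[T0]=9 [LOAD]
18. CAS T0 → mem=10 r[T0]=9 [OK]
Log disagrees first at step 5.

step = 5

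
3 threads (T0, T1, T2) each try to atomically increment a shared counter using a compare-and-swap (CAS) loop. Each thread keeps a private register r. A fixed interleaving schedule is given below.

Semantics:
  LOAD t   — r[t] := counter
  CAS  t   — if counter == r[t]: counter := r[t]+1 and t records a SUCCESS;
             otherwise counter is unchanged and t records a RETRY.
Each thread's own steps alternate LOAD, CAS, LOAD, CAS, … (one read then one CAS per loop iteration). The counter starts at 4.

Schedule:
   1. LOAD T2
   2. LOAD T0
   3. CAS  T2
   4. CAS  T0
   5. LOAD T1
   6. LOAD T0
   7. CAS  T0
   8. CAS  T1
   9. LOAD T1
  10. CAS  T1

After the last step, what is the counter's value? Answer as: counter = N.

counter = 7

   1) LOAD T2:  M=4  r_T2=4
   2) LOAD T0:  M=4  r_T0=4
   3) CAS  T2:  M=5  r_T2=4 ✓
   4) CAS  T0:  M=5  r_T0=4 ✗
   5) LOAD T1:  M=5  r_T1=5
   6) LOAD T0:  M=5  r_T0=5
   7) CAS  T0:  M=6  r_T0=5 ✓
   8) CAS  T1:  M=6  r_T1=5 ✗
   9) LOAD T1:  M=6  r_T1=6
  10) CAS  T1:  M=7  r_T1=6 ✓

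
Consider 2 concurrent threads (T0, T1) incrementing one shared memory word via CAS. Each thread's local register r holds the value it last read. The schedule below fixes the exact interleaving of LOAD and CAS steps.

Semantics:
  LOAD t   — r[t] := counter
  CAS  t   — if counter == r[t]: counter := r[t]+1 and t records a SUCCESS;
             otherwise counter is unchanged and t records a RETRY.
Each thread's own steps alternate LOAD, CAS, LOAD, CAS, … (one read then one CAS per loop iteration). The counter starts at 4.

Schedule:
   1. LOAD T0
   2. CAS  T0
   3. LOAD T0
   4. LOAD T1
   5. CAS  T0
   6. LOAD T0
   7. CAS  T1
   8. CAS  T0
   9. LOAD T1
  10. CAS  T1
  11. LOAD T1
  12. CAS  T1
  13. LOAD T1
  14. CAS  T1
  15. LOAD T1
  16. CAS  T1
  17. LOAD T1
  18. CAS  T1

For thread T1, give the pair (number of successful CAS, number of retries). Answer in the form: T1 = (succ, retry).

   1) LOAD T0:  M=4  r_T0=4
   2) CAS  T0:  M=5  r_T0=4 ✓
   3) LOAD T0:  M=5  r_T0=5
   4) LOAD T1:  M=5  r_T1=5
   5) CAS  T0:  M=6  r_T0=5 ✓
   6) LOAD T0:  M=6  r_T0=6
   7) CAS  T1:  M=6  r_T1=5 ✗
   8) CAS  T0:  M=7  r_T0=6 ✓
   9) LOAD T1:  M=7  r_T1=7
  10) CAS  T1:  M=8  r_T1=7 ✓
  11) LOAD T1:  M=8  r_T1=8
  12) CAS  T1:  M=9  r_T1=8 ✓
  13) LOAD T1:  M=9  r_T1=9
  14) CAS  T1:  M=10  r_T1=9 ✓
  15) LOAD T1:  M=10  r_T1=10
  16) CAS  T1:  M=11  r_T1=10 ✓
  17) LOAD T1:  M=11  r_T1=11
  18) CAS  T1:  M=12  r_T1=11 ✓

T1 = (5, 1)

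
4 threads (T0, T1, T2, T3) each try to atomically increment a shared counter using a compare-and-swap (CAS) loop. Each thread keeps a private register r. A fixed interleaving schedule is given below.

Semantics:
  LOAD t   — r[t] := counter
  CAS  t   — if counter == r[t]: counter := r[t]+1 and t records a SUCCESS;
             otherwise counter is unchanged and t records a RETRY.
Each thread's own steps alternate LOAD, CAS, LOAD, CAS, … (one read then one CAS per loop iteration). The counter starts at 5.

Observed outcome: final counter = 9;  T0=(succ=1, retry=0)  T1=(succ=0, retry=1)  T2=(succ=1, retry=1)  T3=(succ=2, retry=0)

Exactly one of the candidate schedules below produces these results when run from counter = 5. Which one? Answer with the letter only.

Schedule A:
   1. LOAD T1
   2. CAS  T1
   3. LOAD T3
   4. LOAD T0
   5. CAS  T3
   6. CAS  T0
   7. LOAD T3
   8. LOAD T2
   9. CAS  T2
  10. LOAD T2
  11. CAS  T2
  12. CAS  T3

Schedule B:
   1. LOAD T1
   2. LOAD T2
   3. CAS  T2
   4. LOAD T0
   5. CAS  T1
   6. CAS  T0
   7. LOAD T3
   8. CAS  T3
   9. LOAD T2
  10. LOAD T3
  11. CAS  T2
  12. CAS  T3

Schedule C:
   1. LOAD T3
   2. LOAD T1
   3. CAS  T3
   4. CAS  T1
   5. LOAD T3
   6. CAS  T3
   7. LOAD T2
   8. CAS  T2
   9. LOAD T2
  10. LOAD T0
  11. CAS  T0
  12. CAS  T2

C

Tracing schedule C:
[1] T3.load  rd  (counter 5, T3.r 5)
[2] T1.load  rd  (counter 5, T1.r 5)
[3] T3.cas  hit  (counter 6, T3.r 5)
[4] T1.cas  miss  (counter 6, T1.r 5)
[5] T3.load  rd  (counter 6, T3.r 6)
[6] T3.cas  hit  (counter 7, T3.r 6)
[7] T2.load  rd  (counter 7, T2.r 7)
[8] T2.cas  hit  (counter 8, T2.r 7)
[9] T2.load  rd  (counter 8, T2.r 8)
[10] T0.load  rd  (counter 8, T0.r 8)
[11] T0.cas  hit  (counter 9, T0.r 8)
[12] T2.cas  miss  (counter 9, T2.r 8)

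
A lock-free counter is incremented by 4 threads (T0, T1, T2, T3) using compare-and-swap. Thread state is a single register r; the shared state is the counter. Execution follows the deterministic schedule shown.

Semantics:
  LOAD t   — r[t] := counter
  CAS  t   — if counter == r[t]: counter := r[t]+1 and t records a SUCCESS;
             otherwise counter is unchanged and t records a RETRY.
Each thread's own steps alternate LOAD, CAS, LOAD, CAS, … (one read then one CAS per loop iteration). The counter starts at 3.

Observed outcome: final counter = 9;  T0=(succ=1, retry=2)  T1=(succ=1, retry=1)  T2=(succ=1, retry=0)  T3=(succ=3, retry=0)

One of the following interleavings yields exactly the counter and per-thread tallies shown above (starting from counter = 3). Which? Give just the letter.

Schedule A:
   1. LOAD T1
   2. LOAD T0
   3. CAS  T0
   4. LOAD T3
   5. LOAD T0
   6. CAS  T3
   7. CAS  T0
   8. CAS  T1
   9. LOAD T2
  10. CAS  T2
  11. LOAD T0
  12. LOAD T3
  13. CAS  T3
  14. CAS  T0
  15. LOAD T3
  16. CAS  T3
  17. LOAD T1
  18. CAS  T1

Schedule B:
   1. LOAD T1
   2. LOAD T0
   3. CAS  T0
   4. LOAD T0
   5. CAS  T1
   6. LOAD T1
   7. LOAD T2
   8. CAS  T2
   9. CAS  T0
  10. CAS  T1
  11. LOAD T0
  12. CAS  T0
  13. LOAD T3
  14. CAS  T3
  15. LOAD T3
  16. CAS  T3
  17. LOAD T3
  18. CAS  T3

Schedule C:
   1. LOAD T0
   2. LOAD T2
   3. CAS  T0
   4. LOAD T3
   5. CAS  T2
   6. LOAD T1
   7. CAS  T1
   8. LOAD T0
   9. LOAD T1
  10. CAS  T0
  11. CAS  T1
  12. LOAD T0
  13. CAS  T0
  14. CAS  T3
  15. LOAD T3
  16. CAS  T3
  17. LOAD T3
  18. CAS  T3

A

Tracing schedule A:
1. LOAD T1 → mem=3 r[T1]=3 [LOAD]
2. LOAD T0 → mem=3 r[T0]=3 [LOAD]
3. CAS T0 → mem=4 r[T0]=3 [OK]
4. LOAD T3 → mem=4 r[T3]=4 [LOAD]
5. LOAD T0 → mem=4 r[T0]=4 [LOAD]
6. CAS T3 → mem=5 r[T3]=4 [OK]
7. CAS T0 → mem=5 r[T0]=4 [RETRY]
8. CAS T1 → mem=5 r[T1]=3 [RETRY]
9. LOAD T2 → mem=5 r[T2]=5 [LOAD]
10. CAS T2 → mem=6 r[T2]=5 [OK]
11. LOAD T0 → mem=6 r[T0]=6 [LOAD]
12. LOAD T3 → mem=6 r[T3]=6 [LOAD]
13. CAS T3 → mem=7 r[T3]=6 [OK]
14. CAS T0 → mem=7 r[T0]=6 [RETRY]
15. LOAD T3 → mem=7 r[T3]=7 [LOAD]
16. CAS T3 → mem=8 r[T3]=7 [OK]
17. LOAD T1 → mem=8 r[T1]=8 [LOAD]
18. CAS T1 → mem=9 r[T1]=8 [OK]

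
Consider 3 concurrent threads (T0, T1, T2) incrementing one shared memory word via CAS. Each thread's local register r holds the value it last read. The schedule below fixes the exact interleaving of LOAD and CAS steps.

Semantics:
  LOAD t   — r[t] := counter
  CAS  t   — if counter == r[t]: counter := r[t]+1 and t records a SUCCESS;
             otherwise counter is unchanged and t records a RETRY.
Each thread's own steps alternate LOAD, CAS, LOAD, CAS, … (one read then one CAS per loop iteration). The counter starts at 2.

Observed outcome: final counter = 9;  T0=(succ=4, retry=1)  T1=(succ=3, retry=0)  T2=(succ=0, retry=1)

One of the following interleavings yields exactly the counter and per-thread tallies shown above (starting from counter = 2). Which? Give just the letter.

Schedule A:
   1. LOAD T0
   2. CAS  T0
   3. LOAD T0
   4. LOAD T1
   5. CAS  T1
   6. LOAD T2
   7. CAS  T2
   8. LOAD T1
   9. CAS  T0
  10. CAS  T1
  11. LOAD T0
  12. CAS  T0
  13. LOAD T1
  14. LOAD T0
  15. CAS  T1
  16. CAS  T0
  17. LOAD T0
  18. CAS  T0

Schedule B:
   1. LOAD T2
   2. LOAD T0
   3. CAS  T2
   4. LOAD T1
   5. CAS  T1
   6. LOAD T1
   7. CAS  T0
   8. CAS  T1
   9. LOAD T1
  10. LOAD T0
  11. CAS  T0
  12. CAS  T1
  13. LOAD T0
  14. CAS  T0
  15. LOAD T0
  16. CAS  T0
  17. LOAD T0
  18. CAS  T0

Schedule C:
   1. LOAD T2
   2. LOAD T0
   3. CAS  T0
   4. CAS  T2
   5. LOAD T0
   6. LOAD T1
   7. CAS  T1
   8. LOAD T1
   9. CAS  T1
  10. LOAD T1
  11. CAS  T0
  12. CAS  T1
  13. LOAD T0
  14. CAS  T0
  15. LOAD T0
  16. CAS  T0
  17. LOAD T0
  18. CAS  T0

C

Simulating candidate C:
   1) LOAD T2:  M=2  r_T2=2
   2) LOAD T0:  M=2  r_T0=2
   3) CAS  T0:  M=3  r_T0=2 ✓
   4) CAS  T2:  M=3  r_T2=2 ✗
   5) LOAD T0:  M=3  r_T0=3
   6) LOAD T1:  M=3  r_T1=3
   7) CAS  T1:  M=4  r_T1=3 ✓
   8) LOAD T1:  M=4  r_T1=4
   9) CAS  T1:  M=5  r_T1=4 ✓
  10) LOAD T1:  M=5  r_T1=5
  11) CAS  T0:  M=5  r_T0=3 ✗
  12) CAS  T1:  M=6  r_T1=5 ✓
  13) LOAD T0:  M=6  r_T0=6
  14) CAS  T0:  M=7  r_T0=6 ✓
  15) LOAD T0:  M=7  r_T0=7
  16) CAS  T0:  M=8  r_T0=7 ✓
  17) LOAD T0:  M=8  r_T0=8
  18) CAS  T0:  M=9  r_T0=8 ✓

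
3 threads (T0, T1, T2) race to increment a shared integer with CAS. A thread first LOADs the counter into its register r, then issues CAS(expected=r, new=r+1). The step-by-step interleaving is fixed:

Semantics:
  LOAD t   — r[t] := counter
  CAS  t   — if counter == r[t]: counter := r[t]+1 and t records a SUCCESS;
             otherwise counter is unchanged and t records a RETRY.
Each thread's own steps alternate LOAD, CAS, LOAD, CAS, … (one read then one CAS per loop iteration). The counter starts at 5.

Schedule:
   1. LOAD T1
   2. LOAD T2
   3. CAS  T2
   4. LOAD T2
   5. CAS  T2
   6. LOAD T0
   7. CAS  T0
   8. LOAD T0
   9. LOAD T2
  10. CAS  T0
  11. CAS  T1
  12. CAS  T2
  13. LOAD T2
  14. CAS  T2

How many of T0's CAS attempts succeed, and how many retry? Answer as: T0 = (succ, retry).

T0 = (2, 0)

[1] T1.load  rd  (counter 5, T1.r 5)
[2] T2.load  rd  (counter 5, T2.r 5)
[3] T2.cas  hit  (counter 6, T2.r 5)
[4] T2.load  rd  (counter 6, T2.r 6)
[5] T2.cas  hit  (counter 7, T2.r 6)
[6] T0.load  rd  (counter 7, T0.r 7)
[7] T0.cas  hit  (counter 8, T0.r 7)
[8] T0.load  rd  (counter 8, T0.r 8)
[9] T2.load  rd  (counter 8, T2.r 8)
[10] T0.cas  hit  (counter 9, T0.r 8)
[11] T1.cas  miss  (counter 9, T1.r 5)
[12] T2.cas  miss  (counter 9, T2.r 8)
[13] T2.load  rd  (counter 9, T2.r 9)
[14] T2.cas  hit  (counter 10, T2.r 9)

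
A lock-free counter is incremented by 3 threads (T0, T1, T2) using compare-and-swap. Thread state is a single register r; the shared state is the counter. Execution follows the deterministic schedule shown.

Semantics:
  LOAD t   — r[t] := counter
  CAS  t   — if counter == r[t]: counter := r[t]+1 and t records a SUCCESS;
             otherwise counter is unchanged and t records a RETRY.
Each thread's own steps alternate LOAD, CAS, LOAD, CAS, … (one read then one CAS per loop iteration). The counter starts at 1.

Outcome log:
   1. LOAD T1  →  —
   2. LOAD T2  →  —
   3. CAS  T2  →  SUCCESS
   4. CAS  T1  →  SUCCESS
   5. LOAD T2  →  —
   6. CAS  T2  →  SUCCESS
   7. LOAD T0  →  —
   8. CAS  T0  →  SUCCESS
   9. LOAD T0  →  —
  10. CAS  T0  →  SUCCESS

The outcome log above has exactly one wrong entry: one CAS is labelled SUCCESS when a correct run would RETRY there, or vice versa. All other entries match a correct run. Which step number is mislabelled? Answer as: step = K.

Reference trace:
1. LOAD T1 → mem=1 r[T1]=1 [LOAD]
2. LOAD T2 → mem=1 r[T2]=1 [LOAD]
3. CAS T2 → mem=2 r[T2]=1 [OK]
4. CAS T1 → mem=2 r[T1]=1 [RETRY]
5. LOAD T2 → mem=2 r[T2]=2 [LOAD]
6. CAS T2 → mem=3 r[T2]=2 [OK]
7. LOAD T0 → mem=3 r[T0]=3 [LOAD]
8. CAS T0 → mem=4 r[T0]=3 [OK]
9. LOAD T0 → mem=4 r[T0]=4 [LOAD]
10. CAS T0 → mem=5 r[T0]=4 [OK]
Mismatch at 4.

step = 4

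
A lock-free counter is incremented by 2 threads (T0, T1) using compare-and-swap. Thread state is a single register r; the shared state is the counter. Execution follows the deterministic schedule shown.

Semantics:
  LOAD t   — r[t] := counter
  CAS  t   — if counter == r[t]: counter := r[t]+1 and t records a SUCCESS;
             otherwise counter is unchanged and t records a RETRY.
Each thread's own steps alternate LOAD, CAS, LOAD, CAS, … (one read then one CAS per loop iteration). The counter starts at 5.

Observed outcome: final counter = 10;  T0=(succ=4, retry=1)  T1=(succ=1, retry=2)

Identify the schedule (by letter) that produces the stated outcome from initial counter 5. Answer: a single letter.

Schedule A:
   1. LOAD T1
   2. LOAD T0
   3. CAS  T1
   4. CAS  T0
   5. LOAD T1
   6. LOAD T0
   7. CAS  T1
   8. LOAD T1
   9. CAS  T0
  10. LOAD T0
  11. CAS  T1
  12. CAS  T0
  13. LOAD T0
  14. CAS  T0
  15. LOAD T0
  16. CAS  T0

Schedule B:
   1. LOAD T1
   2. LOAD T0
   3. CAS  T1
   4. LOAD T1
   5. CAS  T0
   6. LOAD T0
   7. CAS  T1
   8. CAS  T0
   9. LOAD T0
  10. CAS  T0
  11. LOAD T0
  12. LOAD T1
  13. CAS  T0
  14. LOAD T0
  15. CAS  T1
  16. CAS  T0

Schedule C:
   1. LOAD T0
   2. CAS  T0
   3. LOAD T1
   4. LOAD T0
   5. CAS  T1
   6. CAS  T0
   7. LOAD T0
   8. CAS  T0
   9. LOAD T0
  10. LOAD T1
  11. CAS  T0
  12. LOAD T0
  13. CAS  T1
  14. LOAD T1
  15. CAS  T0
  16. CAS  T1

Tracing schedule C:
1. LOAD T0 → mem=5 r[T0]=5 [LOAD]
2. CAS T0 → mem=6 r[T0]=5 [OK]
3. LOAD T1 → mem=6 r[T1]=6 [LOAD]
4. LOAD T0 → mem=6 r[T0]=6 [LOAD]
5. CAS T1 → mem=7 r[T1]=6 [OK]
6. CAS T0 → mem=7 r[T0]=6 [RETRY]
7. LOAD T0 → mem=7 r[T0]=7 [LOAD]
8. CAS T0 → mem=8 r[T0]=7 [OK]
9. LOAD T0 → mem=8 r[T0]=8 [LOAD]
10. LOAD T1 → mem=8 r[T1]=8 [LOAD]
11. CAS T0 → mem=9 r[T0]=8 [OK]
12. LOAD T0 → mem=9 r[T0]=9 [LOAD]
13. CAS T1 → mem=9 r[T1]=8 [RETRY]
14. LOAD T1 → mem=9 r[T1]=9 [LOAD]
15. CAS T0 → mem=10 r[T0]=9 [OK]
16. CAS T1 → mem=10 r[T1]=9 [RETRY]

C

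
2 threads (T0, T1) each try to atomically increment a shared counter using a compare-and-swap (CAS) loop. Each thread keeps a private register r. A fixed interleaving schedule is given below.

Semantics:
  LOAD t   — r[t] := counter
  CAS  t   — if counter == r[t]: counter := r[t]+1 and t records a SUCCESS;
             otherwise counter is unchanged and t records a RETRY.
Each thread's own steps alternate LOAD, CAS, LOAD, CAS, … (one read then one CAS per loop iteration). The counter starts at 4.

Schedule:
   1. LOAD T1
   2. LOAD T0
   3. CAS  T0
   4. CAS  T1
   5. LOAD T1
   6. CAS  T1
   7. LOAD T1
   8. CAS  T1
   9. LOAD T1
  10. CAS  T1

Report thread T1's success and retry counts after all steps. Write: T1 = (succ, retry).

T1 = (3, 1)

T1 LOAD — after: cnt=4, r=4 — load
T0 LOAD — after: cnt=4, r=4 — load
T0 CAS — after: cnt=5, r=4 — ok
T1 CAS — after: cnt=5, r=4 — retry
T1 LOAD — after: cnt=5, r=5 — load
T1 CAS — after: cnt=6, r=5 — ok
T1 LOAD — after: cnt=6, r=6 — load
T1 CAS — after: cnt=7, r=6 — ok
T1 LOAD — after: cnt=7, r=7 — load
T1 CAS — after: cnt=8, r=7 — ok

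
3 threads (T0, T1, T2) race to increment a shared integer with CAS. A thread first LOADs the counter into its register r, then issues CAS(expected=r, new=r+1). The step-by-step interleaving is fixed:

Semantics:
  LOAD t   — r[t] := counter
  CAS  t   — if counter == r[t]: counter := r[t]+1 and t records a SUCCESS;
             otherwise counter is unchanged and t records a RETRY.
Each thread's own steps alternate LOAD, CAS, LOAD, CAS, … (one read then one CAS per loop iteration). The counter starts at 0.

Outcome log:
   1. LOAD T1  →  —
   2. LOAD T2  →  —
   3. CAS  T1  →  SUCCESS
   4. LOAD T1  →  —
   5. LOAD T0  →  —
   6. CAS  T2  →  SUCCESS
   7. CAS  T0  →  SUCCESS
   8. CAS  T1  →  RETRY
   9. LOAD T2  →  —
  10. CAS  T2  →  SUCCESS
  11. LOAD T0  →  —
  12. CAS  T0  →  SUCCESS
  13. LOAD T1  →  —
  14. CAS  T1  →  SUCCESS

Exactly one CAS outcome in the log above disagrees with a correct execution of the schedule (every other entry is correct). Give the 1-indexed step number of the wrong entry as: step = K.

Correct run:
[1] T1.load  rd  (counter 0, T1.r 0)
[2] T2.load  rd  (counter 0, T2.r 0)
[3] T1.cas  hit  (counter 1, T1.r 0)
[4] T1.load  rd  (counter 1, T1.r 1)
[5] T0.load  rd  (counter 1, T0.r 1)
[6] T2.cas  miss  (counter 1, T2.r 0)
[7] T0.cas  hit  (counter 2, T0.r 1)
[8] T1.cas  miss  (counter 2, T1.r 1)
[9] T2.load  rd  (counter 2, T2.r 2)
[10] T2.cas  hit  (counter 3, T2.r 2)
[11] T0.load  rd  (counter 3, T0.r 3)
[12] T0.cas  hit  (counter 4, T0.r 3)
[13] T1.load  rd  (counter 4, T1.r 4)
[14] T1.cas  hit  (counter 5, T1.r 4)
Mismatch at 6.

step = 6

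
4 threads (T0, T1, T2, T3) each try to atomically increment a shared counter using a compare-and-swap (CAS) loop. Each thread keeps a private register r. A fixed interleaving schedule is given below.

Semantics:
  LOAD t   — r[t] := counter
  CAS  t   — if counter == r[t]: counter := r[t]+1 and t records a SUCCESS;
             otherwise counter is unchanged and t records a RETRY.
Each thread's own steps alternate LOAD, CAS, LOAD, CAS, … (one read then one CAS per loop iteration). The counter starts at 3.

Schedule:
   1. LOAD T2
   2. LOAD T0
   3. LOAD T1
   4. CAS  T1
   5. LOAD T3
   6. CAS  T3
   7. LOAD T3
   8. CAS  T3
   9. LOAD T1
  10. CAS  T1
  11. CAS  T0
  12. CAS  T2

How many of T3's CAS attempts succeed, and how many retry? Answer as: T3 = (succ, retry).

1. LOAD T2 → mem=3 r[T2]=3 [LOAD]
2. LOAD T0 → mem=3 r[T0]=3 [LOAD]
3. LOAD T1 → mem=3 r[T1]=3 [LOAD]
4. CAS T1 → mem=4 r[T1]=3 [OK]
5. LOAD T3 → mem=4 r[T3]=4 [LOAD]
6. CAS T3 → mem=5 r[T3]=4 [OK]
7. LOAD T3 → mem=5 r[T3]=5 [LOAD]
8. CAS T3 → mem=6 r[T3]=5 [OK]
9. LOAD T1 → mem=6 r[T1]=6 [LOAD]
10. CAS T1 → mem=7 r[T1]=6 [OK]
11. CAS T0 → mem=7 r[T0]=3 [RETRY]
12. CAS T2 → mem=7 r[T2]=3 [RETRY]

T3 = (2, 0)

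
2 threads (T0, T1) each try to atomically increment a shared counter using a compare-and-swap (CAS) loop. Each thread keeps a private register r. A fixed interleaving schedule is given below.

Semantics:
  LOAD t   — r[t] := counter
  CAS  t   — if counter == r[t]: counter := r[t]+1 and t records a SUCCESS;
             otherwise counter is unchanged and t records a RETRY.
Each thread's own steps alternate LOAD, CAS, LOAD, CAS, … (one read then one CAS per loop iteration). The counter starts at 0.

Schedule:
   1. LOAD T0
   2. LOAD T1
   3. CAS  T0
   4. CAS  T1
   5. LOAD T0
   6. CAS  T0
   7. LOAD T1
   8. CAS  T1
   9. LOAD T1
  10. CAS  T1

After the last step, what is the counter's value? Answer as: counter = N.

1. LOAD T0 → mem=0 r[T0]=0 [LOAD]
2. LOAD T1 → mem=0 r[T1]=0 [LOAD]
3. CAS T0 → mem=1 r[T0]=0 [OK]
4. CAS T1 → mem=1 r[T1]=0 [RETRY]
5. LOAD T0 → mem=1 r[T0]=1 [LOAD]
6. CAS T0 → mem=2 r[T0]=1 [OK]
7. LOAD T1 → mem=2 r[T1]=2 [LOAD]
8. CAS T1 → mem=3 r[T1]=2 [OK]
9. LOAD T1 → mem=3 r[T1]=3 [LOAD]
10. CAS T1 → mem=4 r[T1]=3 [OK]

counter = 4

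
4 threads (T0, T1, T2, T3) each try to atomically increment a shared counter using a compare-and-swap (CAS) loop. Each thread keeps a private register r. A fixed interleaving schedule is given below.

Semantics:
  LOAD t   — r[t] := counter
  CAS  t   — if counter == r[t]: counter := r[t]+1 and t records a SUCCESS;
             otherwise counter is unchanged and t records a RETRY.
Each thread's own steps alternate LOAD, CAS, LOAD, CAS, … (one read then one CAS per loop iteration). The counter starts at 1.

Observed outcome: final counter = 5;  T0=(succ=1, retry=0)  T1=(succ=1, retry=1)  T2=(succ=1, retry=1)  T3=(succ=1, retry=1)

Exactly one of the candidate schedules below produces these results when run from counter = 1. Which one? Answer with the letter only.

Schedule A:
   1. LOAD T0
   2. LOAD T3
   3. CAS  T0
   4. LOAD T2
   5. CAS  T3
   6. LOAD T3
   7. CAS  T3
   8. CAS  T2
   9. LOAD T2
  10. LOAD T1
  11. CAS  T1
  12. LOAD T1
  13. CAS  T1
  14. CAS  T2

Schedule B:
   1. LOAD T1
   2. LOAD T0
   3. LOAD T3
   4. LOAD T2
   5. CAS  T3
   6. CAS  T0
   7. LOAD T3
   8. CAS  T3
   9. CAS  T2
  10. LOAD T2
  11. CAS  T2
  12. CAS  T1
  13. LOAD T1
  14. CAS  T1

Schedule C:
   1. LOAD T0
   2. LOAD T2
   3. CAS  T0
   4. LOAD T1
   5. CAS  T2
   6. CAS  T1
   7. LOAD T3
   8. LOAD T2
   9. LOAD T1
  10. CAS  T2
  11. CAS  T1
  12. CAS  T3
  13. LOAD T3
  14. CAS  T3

C

Run C:
[1] T0.load  rd  (counter 1, T0.r 1)
[2] T2.load  rd  (counter 1, T2.r 1)
[3] T0.cas  hit  (counter 2, T0.r 1)
[4] T1.load  rd  (counter 2, T1.r 2)
[5] T2.cas  miss  (counter 2, T2.r 1)
[6] T1.cas  hit  (counter 3, T1.r 2)
[7] T3.load  rd  (counter 3, T3.r 3)
[8] T2.load  rd  (counter 3, T2.r 3)
[9] T1.load  rd  (counter 3, T1.r 3)
[10] T2.cas  hit  (counter 4, T2.r 3)
[11] T1.cas  miss  (counter 4, T1.r 3)
[12] T3.cas  miss  (counter 4, T3.r 3)
[13] T3.load  rd  (counter 4, T3.r 4)
[14] T3.cas  hit  (counter 5, T3.r 4)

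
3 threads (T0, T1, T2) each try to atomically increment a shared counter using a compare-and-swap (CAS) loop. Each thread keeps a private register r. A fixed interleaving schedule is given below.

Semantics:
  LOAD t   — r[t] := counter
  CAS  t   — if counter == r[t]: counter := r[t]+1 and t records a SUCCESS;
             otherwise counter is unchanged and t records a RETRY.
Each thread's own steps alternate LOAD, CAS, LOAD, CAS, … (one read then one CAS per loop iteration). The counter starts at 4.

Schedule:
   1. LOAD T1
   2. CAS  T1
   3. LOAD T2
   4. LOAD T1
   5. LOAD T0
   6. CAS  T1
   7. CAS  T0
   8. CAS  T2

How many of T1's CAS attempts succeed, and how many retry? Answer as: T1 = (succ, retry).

T1 = (2, 0)

#1 T1 reads 4
#2 T1 CAS(4→5) writes; counter now 5
#3 T2 reads 5
#4 T1 reads 5
#5 T0 reads 5
#6 T1 CAS(5→6) writes; counter now 6
#7 T0 CAS(5→6) fails; counter now 6
#8 T2 CAS(5→6) fails; counter now 6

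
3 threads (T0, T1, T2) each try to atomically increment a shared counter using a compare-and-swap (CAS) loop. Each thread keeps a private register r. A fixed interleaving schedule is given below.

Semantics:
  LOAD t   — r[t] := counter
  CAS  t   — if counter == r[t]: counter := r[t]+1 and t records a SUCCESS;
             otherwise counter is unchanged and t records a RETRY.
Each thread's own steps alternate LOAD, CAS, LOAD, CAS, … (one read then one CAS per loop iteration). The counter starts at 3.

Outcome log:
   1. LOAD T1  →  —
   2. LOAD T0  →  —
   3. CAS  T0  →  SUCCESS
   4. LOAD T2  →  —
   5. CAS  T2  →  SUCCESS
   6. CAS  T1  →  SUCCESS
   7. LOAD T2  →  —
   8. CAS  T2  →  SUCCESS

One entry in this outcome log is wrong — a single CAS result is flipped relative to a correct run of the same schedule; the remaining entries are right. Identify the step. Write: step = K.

Re-executing:
#1 T1 reads 3
#2 T0 reads 3
#3 T0 CAS(3→4) writes; counter now 4
#4 T2 reads 4
#5 T2 CAS(4→5) writes; counter now 5
#6 T1 CAS(3→4) fails; counter now 5
#7 T2 reads 5
#8 T2 CAS(5→6) writes; counter now 6
Mismatch at 6.

step = 6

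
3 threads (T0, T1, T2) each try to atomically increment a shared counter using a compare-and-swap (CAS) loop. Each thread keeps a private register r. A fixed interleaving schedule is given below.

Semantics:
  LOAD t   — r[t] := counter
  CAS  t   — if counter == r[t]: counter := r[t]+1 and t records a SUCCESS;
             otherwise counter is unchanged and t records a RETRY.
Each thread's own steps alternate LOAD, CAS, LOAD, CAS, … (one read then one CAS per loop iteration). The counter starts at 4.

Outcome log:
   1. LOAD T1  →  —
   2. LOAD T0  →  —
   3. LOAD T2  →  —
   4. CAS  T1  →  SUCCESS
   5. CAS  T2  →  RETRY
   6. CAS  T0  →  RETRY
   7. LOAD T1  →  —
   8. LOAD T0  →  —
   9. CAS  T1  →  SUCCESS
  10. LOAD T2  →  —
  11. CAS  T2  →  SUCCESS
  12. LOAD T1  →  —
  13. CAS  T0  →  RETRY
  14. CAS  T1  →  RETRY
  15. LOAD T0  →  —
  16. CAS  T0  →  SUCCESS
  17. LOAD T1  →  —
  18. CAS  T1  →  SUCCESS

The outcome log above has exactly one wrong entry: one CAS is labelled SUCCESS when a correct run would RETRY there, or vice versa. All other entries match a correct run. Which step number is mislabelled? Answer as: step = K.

step = 14

Reference trace:
1. LOAD T1 → mem=4 r[T1]=4 [LOAD]
2. LOAD T0 → mem=4 r[T0]=4 [LOAD]
3. LOAD T2 → mem=4 r[T2]=4 [LOAD]
4. CAS T1 → mem=5 r[T1]=4 [OK]
5. CAS T2 → mem=5 r[T2]=4 [RETRY]
6. CAS T0 → mem=5 r[T0]=4 [RETRY]
7. LOAD T1 → mem=5 r[T1]=5 [LOAD]
8. LOAD T0 → mem=5 r[T0]=5 [LOAD]
9. CAS T1 → mem=6 r[T1]=5 [OK]
10. LOAD T2 → mem=6 r[T2]=6 [LOAD]
11. CAS T2 → mem=7 r[T2]=6 [OK]
12. LOAD T1 → mem=7 r[T1]=7 [LOAD]
13. CAS T0 → mem=7 r[T0]=5 [RETRY]
14. CAS T1 → mem=8 r[T1]=7 [OK]
15. LOAD T0 → mem=8 r[T0]=8 [LOAD]
16. CAS T0 → mem=9 r[T0]=8 [OK]
17. LOAD T1 → mem=9 r[T1]=9 [LOAD]
18. CAS T1 → mem=10 r[T1]=9 [OK]
Mismatch at 14.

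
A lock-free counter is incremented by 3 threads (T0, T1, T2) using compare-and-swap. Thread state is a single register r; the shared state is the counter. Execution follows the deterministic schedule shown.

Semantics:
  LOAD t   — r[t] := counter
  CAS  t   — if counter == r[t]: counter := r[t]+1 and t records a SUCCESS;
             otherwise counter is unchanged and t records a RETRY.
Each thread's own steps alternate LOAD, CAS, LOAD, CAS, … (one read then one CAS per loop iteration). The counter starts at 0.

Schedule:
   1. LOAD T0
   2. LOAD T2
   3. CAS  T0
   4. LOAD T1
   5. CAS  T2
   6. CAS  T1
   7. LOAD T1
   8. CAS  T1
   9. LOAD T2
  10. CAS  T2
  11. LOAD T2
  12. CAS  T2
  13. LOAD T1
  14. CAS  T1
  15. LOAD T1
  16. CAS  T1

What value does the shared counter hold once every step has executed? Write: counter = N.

counter = 7

#1 T0 reads 0
#2 T2 reads 0
#3 T0 CAS(0→1) writes; counter now 1
#4 T1 reads 1
#5 T2 CAS(0→1) fails; counter now 1
#6 T1 CAS(1→2) writes; counter now 2
#7 T1 reads 2
#8 T1 CAS(2→3) writes; counter now 3
#9 T2 reads 3
#10 T2 CAS(3→4) writes; counter now 4
#11 T2 reads 4
#12 T2 CAS(4→5) writes; counter now 5
#13 T1 reads 5
#14 T1 CAS(5→6) writes; counter now 6
#15 T1 reads 6
#16 T1 CAS(6→7) writes; counter now 7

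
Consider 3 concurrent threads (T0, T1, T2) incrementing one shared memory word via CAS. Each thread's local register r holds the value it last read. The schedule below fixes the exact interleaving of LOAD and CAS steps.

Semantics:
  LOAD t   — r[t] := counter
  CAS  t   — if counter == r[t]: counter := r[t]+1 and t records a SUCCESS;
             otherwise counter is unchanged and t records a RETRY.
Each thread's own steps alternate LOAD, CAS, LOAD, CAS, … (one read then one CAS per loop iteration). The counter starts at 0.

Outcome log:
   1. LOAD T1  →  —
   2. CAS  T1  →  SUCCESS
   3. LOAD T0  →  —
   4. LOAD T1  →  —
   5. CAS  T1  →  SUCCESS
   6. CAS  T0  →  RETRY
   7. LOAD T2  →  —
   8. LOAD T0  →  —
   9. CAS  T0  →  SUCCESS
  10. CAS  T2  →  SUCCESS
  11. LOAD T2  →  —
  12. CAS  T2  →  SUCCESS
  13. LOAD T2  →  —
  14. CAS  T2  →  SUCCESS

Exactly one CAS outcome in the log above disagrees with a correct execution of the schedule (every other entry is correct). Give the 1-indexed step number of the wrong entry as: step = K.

step = 10

Correct run:
1. LOAD T1 → mem=0 r[T1]=0 [LOAD]
2. CAS T1 → mem=1 r[T1]=0 [OK]
3. LOAD T0 → mem=1 r[T0]=1 [LOAD]
4. LOAD T1 → mem=1 r[T1]=1 [LOAD]
5. CAS T1 → mem=2 r[T1]=1 [OK]
6. CAS T0 → mem=2 r[T0]=1 [RETRY]
7. LOAD T2 → mem=2 r[T2]=2 [LOAD]
8. LOAD T0 → mem=2 r[T0]=2 [LOAD]
9. CAS T0 → mem=3 r[T0]=2 [OK]
10. CAS T2 → mem=3 r[T2]=2 [RETRY]
11. LOAD T2 → mem=3 r[T2]=3 [LOAD]
12. CAS T2 → mem=4 r[T2]=3 [OK]
13. LOAD T2 → mem=4 r[T2]=4 [LOAD]
14. CAS T2 → mem=5 r[T2]=4 [OK]
Flip is step 10.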